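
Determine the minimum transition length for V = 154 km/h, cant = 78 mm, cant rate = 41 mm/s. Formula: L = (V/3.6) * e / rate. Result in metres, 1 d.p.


Convert speed: V = 154 / 3.6 = 42.7778 m/s
L = 42.7778 * 78 / 41
L = 3336.6667 / 41
L = 81.4 m

81.4


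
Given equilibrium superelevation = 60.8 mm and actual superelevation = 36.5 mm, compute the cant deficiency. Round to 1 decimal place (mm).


Cant deficiency = equilibrium cant - actual cant
CD = 60.8 - 36.5
CD = 24.3 mm

24.3


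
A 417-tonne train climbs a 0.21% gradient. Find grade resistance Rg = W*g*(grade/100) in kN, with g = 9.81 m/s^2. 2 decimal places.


Rg = W * 9.81 * grade / 100
Rg = 417 * 9.81 * 0.21 / 100
Rg = 4090.77 * 0.0021
Rg = 8.59 kN

8.59


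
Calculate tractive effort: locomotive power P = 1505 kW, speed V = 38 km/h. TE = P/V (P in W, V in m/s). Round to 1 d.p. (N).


Convert: P = 1505 kW = 1505000 W
V = 38 / 3.6 = 10.5556 m/s
TE = 1505000 / 10.5556
TE = 142578.9 N

142578.9


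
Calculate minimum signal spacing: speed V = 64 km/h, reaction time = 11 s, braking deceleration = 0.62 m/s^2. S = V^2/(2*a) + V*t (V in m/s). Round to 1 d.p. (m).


V = 64 / 3.6 = 17.7778 m/s
Braking distance = 17.7778^2 / (2*0.62) = 254.8785 m
Sighting distance = 17.7778 * 11 = 195.5556 m
S = 254.8785 + 195.5556 = 450.4 m

450.4


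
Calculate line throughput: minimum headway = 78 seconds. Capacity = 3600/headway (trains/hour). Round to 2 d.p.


Capacity = 3600 / headway
Capacity = 3600 / 78
Capacity = 46.15 trains/hour

46.15


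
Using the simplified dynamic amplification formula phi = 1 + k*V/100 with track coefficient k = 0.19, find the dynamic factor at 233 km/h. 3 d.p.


phi = 1 + k * V / 100
phi = 1 + 0.19 * 233 / 100
phi = 1 + 0.4427
phi = 1.443

1.443


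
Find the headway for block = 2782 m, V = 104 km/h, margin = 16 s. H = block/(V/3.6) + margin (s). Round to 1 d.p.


V = 104 / 3.6 = 28.8889 m/s
Block traversal time = 2782 / 28.8889 = 96.3 s
Headway = 96.3 + 16
Headway = 112.3 s

112.3


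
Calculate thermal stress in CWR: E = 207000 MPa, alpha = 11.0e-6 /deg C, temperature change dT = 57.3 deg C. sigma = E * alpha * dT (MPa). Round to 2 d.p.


sigma = E * alpha * dT
sigma = 207000 * 11.0e-6 * 57.3
sigma = 2.277 * 57.3
sigma = 130.47 MPa

130.47


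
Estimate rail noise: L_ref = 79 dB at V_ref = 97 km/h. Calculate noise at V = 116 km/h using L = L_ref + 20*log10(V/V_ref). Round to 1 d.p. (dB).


V/V_ref = 116 / 97 = 1.195876
log10(1.195876) = 0.077686
20 * 0.077686 = 1.5537
L = 79 + 1.5537 = 80.6 dB

80.6


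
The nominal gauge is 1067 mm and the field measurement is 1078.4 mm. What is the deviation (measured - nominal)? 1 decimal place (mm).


Deviation = measured - nominal
Deviation = 1078.4 - 1067
Deviation = 11.4 mm

11.4


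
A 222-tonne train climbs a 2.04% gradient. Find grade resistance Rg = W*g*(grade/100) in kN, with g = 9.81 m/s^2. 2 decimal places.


Rg = W * 9.81 * grade / 100
Rg = 222 * 9.81 * 2.04 / 100
Rg = 2177.82 * 0.0204
Rg = 44.43 kN

44.43


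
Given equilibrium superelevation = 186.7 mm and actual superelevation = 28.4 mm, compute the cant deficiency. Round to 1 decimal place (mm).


Cant deficiency = equilibrium cant - actual cant
CD = 186.7 - 28.4
CD = 158.3 mm

158.3


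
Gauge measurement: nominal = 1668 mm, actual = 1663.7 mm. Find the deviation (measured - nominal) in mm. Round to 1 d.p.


Deviation = measured - nominal
Deviation = 1663.7 - 1668
Deviation = -4.3 mm

-4.3


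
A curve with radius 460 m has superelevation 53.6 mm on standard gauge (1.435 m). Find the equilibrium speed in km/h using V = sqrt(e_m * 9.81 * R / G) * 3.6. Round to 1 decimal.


Convert cant: e = 53.6 mm = 0.0536 m
V_ms = sqrt(0.0536 * 9.81 * 460 / 1.435)
V_ms = sqrt(168.554258) = 12.9828 m/s
V = 12.9828 * 3.6 = 46.7 km/h

46.7


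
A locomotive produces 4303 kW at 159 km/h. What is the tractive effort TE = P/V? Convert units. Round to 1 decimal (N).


Convert: P = 4303 kW = 4303000 W
V = 159 / 3.6 = 44.1667 m/s
TE = 4303000 / 44.1667
TE = 97426.4 N

97426.4


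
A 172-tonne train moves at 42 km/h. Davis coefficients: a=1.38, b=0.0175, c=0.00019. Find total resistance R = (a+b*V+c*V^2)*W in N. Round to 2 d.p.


b*V = 0.0175 * 42 = 0.735
c*V^2 = 0.00019 * 1764 = 0.33516
R_per_t = 1.38 + 0.735 + 0.33516 = 2.45016 N/t
R_total = 2.45016 * 172 = 421.43 N

421.43


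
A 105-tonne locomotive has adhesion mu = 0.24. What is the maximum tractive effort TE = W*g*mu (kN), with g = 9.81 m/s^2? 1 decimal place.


TE_max = W * g * mu
TE_max = 105 * 9.81 * 0.24
TE_max = 1030.05 * 0.24
TE_max = 247.2 kN

247.2


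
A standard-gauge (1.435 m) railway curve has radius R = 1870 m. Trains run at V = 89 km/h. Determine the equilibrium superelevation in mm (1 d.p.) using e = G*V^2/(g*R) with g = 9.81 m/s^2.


Convert speed: V = 89 / 3.6 = 24.7222 m/s
Apply formula: e = 1.435 * 24.7222^2 / (9.81 * 1870)
e = 1.435 * 611.1883 / 18344.7
e = 0.04781 m = 47.8 mm

47.8


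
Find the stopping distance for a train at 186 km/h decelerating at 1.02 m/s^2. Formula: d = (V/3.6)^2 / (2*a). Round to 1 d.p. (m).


Convert speed: V = 186 / 3.6 = 51.6667 m/s
V^2 = 2669.4444
d = 2669.4444 / (2 * 1.02)
d = 2669.4444 / 2.04
d = 1308.6 m

1308.6


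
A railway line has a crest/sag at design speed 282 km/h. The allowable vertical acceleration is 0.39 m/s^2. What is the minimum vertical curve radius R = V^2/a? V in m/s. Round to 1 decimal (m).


Convert speed: V = 282 / 3.6 = 78.3333 m/s
V^2 = 6136.1111 m^2/s^2
R_v = 6136.1111 / 0.39
R_v = 15733.6 m

15733.6


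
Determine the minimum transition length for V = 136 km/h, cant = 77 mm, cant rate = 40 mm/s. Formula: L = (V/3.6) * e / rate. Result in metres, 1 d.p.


Convert speed: V = 136 / 3.6 = 37.7778 m/s
L = 37.7778 * 77 / 40
L = 2908.8889 / 40
L = 72.7 m

72.7


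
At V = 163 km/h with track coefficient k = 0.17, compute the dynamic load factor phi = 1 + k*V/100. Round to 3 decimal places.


phi = 1 + k * V / 100
phi = 1 + 0.17 * 163 / 100
phi = 1 + 0.2771
phi = 1.277

1.277


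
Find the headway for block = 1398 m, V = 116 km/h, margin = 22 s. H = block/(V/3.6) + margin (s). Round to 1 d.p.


V = 116 / 3.6 = 32.2222 m/s
Block traversal time = 1398 / 32.2222 = 43.3862 s
Headway = 43.3862 + 22
Headway = 65.4 s

65.4


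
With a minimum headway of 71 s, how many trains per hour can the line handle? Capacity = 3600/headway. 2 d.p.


Capacity = 3600 / headway
Capacity = 3600 / 71
Capacity = 50.70 trains/hour

50.70


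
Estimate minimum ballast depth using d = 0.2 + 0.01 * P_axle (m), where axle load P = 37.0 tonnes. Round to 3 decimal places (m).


d = 0.2 + 0.01 * 37.0
d = 0.2 + 0.37
d = 0.570 m

0.570


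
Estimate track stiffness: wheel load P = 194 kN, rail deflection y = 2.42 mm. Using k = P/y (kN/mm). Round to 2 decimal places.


Track stiffness k = P / y
k = 194 / 2.42
k = 80.17 kN/mm

80.17


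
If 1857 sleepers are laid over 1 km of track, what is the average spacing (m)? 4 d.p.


Spacing = 1000 m / number of sleepers
Spacing = 1000 / 1857
Spacing = 0.5385 m

0.5385


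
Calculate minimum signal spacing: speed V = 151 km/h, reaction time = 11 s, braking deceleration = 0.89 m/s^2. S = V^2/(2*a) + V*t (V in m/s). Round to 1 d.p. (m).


V = 151 / 3.6 = 41.9444 m/s
Braking distance = 41.9444^2 / (2*0.89) = 988.3912 m
Sighting distance = 41.9444 * 11 = 461.3889 m
S = 988.3912 + 461.3889 = 1449.8 m

1449.8


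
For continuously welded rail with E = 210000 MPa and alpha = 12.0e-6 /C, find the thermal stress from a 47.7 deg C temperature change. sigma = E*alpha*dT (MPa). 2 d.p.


sigma = E * alpha * dT
sigma = 210000 * 12.0e-6 * 47.7
sigma = 2.52 * 47.7
sigma = 120.20 MPa

120.20


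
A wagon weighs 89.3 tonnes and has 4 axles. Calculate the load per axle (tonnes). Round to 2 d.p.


Load per axle = total weight / number of axles
Load = 89.3 / 4
Load = 22.33 tonnes

22.33


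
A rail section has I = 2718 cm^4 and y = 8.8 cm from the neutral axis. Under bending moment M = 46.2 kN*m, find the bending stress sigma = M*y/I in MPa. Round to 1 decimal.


Convert units:
M = 46.2 kN*m = 46200000 N*mm
y = 8.8 cm = 88 mm
I = 2718 cm^4 = 27180000 mm^4
sigma = 46200000 * 88 / 27180000
sigma = 149.6 MPa

149.6


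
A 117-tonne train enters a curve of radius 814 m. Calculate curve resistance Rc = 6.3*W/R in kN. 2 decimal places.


Rc = 6.3 * W / R
Rc = 6.3 * 117 / 814
Rc = 737.1 / 814
Rc = 0.91 kN

0.91


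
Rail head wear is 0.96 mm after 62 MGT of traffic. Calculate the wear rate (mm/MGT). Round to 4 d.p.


Wear rate = total wear / cumulative tonnage
Rate = 0.96 / 62
Rate = 0.0155 mm/MGT

0.0155


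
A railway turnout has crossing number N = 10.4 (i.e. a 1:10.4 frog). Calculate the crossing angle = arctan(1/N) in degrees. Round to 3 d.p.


1/N = 1/10.4 = 0.096154
angle = arctan(0.096154) = 0.095859 rad
angle = 0.095859 * 180/pi = 5.492 degrees

5.492


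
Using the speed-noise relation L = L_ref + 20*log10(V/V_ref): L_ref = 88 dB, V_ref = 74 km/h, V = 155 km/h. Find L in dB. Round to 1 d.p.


V/V_ref = 155 / 74 = 2.094595
log10(2.094595) = 0.3211
20 * 0.3211 = 6.422
L = 88 + 6.422 = 94.4 dB

94.4


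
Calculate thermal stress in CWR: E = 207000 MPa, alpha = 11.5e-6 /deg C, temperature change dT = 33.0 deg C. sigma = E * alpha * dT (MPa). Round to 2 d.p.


sigma = E * alpha * dT
sigma = 207000 * 11.5e-6 * 33.0
sigma = 2.3805 * 33.0
sigma = 78.56 MPa

78.56


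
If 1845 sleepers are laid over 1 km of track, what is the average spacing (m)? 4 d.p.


Spacing = 1000 m / number of sleepers
Spacing = 1000 / 1845
Spacing = 0.5420 m

0.5420


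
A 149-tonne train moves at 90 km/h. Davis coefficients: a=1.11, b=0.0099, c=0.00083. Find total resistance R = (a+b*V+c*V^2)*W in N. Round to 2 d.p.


b*V = 0.0099 * 90 = 0.891
c*V^2 = 0.00083 * 8100 = 6.723
R_per_t = 1.11 + 0.891 + 6.723 = 8.724 N/t
R_total = 8.724 * 149 = 1299.88 N

1299.88


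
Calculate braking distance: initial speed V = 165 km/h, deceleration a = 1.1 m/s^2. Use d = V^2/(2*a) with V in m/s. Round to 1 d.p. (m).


Convert speed: V = 165 / 3.6 = 45.8333 m/s
V^2 = 2100.6944
d = 2100.6944 / (2 * 1.1)
d = 2100.6944 / 2.2
d = 954.9 m

954.9


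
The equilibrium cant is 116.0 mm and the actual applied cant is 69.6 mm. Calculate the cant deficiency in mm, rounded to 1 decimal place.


Cant deficiency = equilibrium cant - actual cant
CD = 116.0 - 69.6
CD = 46.4 mm

46.4


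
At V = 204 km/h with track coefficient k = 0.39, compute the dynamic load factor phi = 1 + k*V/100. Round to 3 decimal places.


phi = 1 + k * V / 100
phi = 1 + 0.39 * 204 / 100
phi = 1 + 0.7956
phi = 1.796

1.796


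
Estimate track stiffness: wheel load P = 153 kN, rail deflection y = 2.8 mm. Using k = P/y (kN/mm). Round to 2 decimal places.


Track stiffness k = P / y
k = 153 / 2.8
k = 54.64 kN/mm

54.64


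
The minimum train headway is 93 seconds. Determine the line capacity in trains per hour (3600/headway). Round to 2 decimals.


Capacity = 3600 / headway
Capacity = 3600 / 93
Capacity = 38.71 trains/hour

38.71


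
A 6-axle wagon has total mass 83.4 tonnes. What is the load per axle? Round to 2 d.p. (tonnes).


Load per axle = total weight / number of axles
Load = 83.4 / 6
Load = 13.90 tonnes

13.90


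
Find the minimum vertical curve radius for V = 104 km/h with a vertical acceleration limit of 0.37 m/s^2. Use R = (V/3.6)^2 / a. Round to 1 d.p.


Convert speed: V = 104 / 3.6 = 28.8889 m/s
V^2 = 834.5679 m^2/s^2
R_v = 834.5679 / 0.37
R_v = 2255.6 m

2255.6


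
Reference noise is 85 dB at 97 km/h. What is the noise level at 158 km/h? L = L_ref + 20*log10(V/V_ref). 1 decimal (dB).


V/V_ref = 158 / 97 = 1.628866
log10(1.628866) = 0.211885
20 * 0.211885 = 4.2377
L = 85 + 4.2377 = 89.2 dB

89.2


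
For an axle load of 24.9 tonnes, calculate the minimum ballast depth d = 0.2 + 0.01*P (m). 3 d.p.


d = 0.2 + 0.01 * 24.9
d = 0.2 + 0.249
d = 0.449 m

0.449


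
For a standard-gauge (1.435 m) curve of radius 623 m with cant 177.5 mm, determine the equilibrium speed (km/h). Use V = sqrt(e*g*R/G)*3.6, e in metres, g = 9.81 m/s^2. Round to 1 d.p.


Convert cant: e = 177.5 mm = 0.1775 m
V_ms = sqrt(0.1775 * 9.81 * 623 / 1.435)
V_ms = sqrt(755.968171) = 27.4949 m/s
V = 27.4949 * 3.6 = 99.0 km/h

99.0


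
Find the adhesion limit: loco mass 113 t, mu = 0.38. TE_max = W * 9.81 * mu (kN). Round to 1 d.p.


TE_max = W * g * mu
TE_max = 113 * 9.81 * 0.38
TE_max = 1108.53 * 0.38
TE_max = 421.2 kN

421.2


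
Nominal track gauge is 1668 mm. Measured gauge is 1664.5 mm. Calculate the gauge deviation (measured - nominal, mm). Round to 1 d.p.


Deviation = measured - nominal
Deviation = 1664.5 - 1668
Deviation = -3.5 mm

-3.5


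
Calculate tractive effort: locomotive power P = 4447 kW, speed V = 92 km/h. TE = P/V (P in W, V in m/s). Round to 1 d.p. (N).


Convert: P = 4447 kW = 4447000 W
V = 92 / 3.6 = 25.5556 m/s
TE = 4447000 / 25.5556
TE = 174013.0 N

174013.0


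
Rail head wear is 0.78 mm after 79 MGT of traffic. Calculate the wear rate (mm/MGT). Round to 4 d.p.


Wear rate = total wear / cumulative tonnage
Rate = 0.78 / 79
Rate = 0.0099 mm/MGT

0.0099


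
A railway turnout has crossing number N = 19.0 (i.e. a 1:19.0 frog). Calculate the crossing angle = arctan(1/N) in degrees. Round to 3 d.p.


1/N = 1/19.0 = 0.052632
angle = arctan(0.052632) = 0.052583 rad
angle = 0.052583 * 180/pi = 3.013 degrees

3.013


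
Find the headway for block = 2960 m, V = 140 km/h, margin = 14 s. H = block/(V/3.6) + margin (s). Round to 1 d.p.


V = 140 / 3.6 = 38.8889 m/s
Block traversal time = 2960 / 38.8889 = 76.1143 s
Headway = 76.1143 + 14
Headway = 90.1 s

90.1


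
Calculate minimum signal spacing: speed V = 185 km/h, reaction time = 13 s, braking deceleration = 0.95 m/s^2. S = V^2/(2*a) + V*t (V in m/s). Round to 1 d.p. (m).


V = 185 / 3.6 = 51.3889 m/s
Braking distance = 51.3889^2 / (2*0.95) = 1389.9042 m
Sighting distance = 51.3889 * 13 = 668.0556 m
S = 1389.9042 + 668.0556 = 2058.0 m

2058.0


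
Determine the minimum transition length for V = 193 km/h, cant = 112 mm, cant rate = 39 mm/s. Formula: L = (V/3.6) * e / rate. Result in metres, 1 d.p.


Convert speed: V = 193 / 3.6 = 53.6111 m/s
L = 53.6111 * 112 / 39
L = 6004.4444 / 39
L = 154.0 m

154.0


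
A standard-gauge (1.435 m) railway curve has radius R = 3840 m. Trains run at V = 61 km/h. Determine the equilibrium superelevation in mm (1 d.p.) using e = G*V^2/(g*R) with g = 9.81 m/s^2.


Convert speed: V = 61 / 3.6 = 16.9444 m/s
Apply formula: e = 1.435 * 16.9444^2 / (9.81 * 3840)
e = 1.435 * 287.1142 / 37670.4
e = 0.010937 m = 10.9 mm

10.9


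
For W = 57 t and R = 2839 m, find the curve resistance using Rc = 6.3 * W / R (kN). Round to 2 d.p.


Rc = 6.3 * W / R
Rc = 6.3 * 57 / 2839
Rc = 359.1 / 2839
Rc = 0.13 kN

0.13


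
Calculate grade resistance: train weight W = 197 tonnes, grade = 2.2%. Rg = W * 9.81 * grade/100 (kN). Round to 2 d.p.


Rg = W * 9.81 * grade / 100
Rg = 197 * 9.81 * 2.2 / 100
Rg = 1932.57 * 0.022
Rg = 42.52 kN

42.52


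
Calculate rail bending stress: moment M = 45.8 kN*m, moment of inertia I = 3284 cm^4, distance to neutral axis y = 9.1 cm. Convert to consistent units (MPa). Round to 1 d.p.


Convert units:
M = 45.8 kN*m = 45800000 N*mm
y = 9.1 cm = 91 mm
I = 3284 cm^4 = 32840000 mm^4
sigma = 45800000 * 91 / 32840000
sigma = 126.9 MPa

126.9


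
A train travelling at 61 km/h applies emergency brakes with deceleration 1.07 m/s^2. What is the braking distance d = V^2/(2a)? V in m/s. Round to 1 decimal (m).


Convert speed: V = 61 / 3.6 = 16.9444 m/s
V^2 = 287.1142
d = 287.1142 / (2 * 1.07)
d = 287.1142 / 2.14
d = 134.2 m

134.2


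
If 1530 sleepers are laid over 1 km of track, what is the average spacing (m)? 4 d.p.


Spacing = 1000 m / number of sleepers
Spacing = 1000 / 1530
Spacing = 0.6536 m

0.6536


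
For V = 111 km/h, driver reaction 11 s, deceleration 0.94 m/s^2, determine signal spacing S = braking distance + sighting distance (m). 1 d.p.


V = 111 / 3.6 = 30.8333 m/s
Braking distance = 30.8333^2 / (2*0.94) = 505.6885 m
Sighting distance = 30.8333 * 11 = 339.1667 m
S = 505.6885 + 339.1667 = 844.9 m

844.9


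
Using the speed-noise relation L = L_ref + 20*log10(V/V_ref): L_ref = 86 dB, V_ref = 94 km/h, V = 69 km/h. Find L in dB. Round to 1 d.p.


V/V_ref = 69 / 94 = 0.734043
log10(0.734043) = -0.134279
20 * -0.134279 = -2.6856
L = 86 + -2.6856 = 83.3 dB

83.3


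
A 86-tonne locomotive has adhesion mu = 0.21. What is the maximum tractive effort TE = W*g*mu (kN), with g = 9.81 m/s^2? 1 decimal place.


TE_max = W * g * mu
TE_max = 86 * 9.81 * 0.21
TE_max = 843.66 * 0.21
TE_max = 177.2 kN

177.2


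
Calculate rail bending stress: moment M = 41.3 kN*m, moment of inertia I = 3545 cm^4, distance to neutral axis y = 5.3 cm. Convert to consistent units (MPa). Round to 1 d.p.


Convert units:
M = 41.3 kN*m = 41300000 N*mm
y = 5.3 cm = 53 mm
I = 3545 cm^4 = 35450000 mm^4
sigma = 41300000 * 53 / 35450000
sigma = 61.7 MPa

61.7


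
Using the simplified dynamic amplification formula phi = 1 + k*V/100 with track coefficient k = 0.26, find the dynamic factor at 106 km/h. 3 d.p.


phi = 1 + k * V / 100
phi = 1 + 0.26 * 106 / 100
phi = 1 + 0.2756
phi = 1.276

1.276


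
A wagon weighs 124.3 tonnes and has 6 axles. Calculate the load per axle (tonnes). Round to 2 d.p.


Load per axle = total weight / number of axles
Load = 124.3 / 6
Load = 20.72 tonnes

20.72


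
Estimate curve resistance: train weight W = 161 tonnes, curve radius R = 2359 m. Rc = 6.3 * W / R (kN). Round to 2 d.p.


Rc = 6.3 * W / R
Rc = 6.3 * 161 / 2359
Rc = 1014.3 / 2359
Rc = 0.43 kN

0.43


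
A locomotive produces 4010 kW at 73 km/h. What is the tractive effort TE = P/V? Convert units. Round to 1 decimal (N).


Convert: P = 4010 kW = 4010000 W
V = 73 / 3.6 = 20.2778 m/s
TE = 4010000 / 20.2778
TE = 197753.4 N

197753.4


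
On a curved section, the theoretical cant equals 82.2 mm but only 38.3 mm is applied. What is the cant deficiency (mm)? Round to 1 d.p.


Cant deficiency = equilibrium cant - actual cant
CD = 82.2 - 38.3
CD = 43.9 mm

43.9


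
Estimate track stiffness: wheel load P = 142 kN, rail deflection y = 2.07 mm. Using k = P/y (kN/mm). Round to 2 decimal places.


Track stiffness k = P / y
k = 142 / 2.07
k = 68.60 kN/mm

68.60


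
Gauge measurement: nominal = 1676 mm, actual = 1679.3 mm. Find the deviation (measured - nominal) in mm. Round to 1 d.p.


Deviation = measured - nominal
Deviation = 1679.3 - 1676
Deviation = 3.3 mm

3.3


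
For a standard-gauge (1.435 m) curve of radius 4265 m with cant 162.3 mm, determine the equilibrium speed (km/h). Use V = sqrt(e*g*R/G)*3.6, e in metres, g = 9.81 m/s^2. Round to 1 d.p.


Convert cant: e = 162.3 mm = 0.1623 m
V_ms = sqrt(0.1623 * 9.81 * 4265 / 1.435)
V_ms = sqrt(4732.10815) = 68.7903 m/s
V = 68.7903 * 3.6 = 247.6 km/h

247.6


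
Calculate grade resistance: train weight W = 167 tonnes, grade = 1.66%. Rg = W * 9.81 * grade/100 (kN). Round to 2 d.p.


Rg = W * 9.81 * grade / 100
Rg = 167 * 9.81 * 1.66 / 100
Rg = 1638.27 * 0.0166
Rg = 27.20 kN

27.20


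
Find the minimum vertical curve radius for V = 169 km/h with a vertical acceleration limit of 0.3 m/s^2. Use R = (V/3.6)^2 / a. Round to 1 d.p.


Convert speed: V = 169 / 3.6 = 46.9444 m/s
V^2 = 2203.7809 m^2/s^2
R_v = 2203.7809 / 0.3
R_v = 7345.9 m

7345.9


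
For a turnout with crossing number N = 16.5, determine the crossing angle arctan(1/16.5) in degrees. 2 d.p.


1/N = 1/16.5 = 0.060606
angle = arctan(0.060606) = 0.060532 rad
angle = 0.060532 * 180/pi = 3.47 degrees

3.47


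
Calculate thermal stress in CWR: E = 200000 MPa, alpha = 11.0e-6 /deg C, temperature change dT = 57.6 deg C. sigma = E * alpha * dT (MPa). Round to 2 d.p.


sigma = E * alpha * dT
sigma = 200000 * 11.0e-6 * 57.6
sigma = 2.2 * 57.6
sigma = 126.72 MPa

126.72


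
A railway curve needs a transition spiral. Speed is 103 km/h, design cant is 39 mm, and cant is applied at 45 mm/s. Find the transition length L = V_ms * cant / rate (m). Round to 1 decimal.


Convert speed: V = 103 / 3.6 = 28.6111 m/s
L = 28.6111 * 39 / 45
L = 1115.8333 / 45
L = 24.8 m

24.8


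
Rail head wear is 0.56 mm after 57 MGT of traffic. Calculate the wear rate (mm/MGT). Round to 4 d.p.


Wear rate = total wear / cumulative tonnage
Rate = 0.56 / 57
Rate = 0.0098 mm/MGT

0.0098


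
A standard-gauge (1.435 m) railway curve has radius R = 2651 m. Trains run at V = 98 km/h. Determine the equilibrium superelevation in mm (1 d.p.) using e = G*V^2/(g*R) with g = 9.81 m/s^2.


Convert speed: V = 98 / 3.6 = 27.2222 m/s
Apply formula: e = 1.435 * 27.2222^2 / (9.81 * 2651)
e = 1.435 * 741.0494 / 26006.31
e = 0.04089 m = 40.9 mm

40.9


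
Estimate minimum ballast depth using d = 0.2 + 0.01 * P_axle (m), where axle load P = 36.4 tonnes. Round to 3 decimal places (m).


d = 0.2 + 0.01 * 36.4
d = 0.2 + 0.364
d = 0.564 m

0.564


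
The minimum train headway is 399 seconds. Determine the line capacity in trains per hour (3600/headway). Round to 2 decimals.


Capacity = 3600 / headway
Capacity = 3600 / 399
Capacity = 9.02 trains/hour

9.02


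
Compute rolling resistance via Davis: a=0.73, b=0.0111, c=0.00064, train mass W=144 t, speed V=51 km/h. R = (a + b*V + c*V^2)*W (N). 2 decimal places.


b*V = 0.0111 * 51 = 0.5661
c*V^2 = 0.00064 * 2601 = 1.66464
R_per_t = 0.73 + 0.5661 + 1.66464 = 2.96074 N/t
R_total = 2.96074 * 144 = 426.35 N

426.35


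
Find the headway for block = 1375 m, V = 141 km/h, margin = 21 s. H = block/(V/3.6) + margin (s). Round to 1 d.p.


V = 141 / 3.6 = 39.1667 m/s
Block traversal time = 1375 / 39.1667 = 35.1064 s
Headway = 35.1064 + 21
Headway = 56.1 s

56.1


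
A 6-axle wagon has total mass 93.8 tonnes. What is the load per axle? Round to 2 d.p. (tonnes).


Load per axle = total weight / number of axles
Load = 93.8 / 6
Load = 15.63 tonnes

15.63


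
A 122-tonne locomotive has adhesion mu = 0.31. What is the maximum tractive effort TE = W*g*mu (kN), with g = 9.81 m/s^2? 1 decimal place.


TE_max = W * g * mu
TE_max = 122 * 9.81 * 0.31
TE_max = 1196.82 * 0.31
TE_max = 371.0 kN

371.0


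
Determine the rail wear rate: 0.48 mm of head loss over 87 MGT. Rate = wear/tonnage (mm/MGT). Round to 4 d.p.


Wear rate = total wear / cumulative tonnage
Rate = 0.48 / 87
Rate = 0.0055 mm/MGT

0.0055


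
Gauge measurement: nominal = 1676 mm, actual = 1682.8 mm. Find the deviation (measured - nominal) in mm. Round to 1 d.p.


Deviation = measured - nominal
Deviation = 1682.8 - 1676
Deviation = 6.8 mm

6.8


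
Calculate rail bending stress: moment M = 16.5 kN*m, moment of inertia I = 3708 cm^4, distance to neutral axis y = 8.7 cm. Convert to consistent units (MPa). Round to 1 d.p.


Convert units:
M = 16.5 kN*m = 16500000 N*mm
y = 8.7 cm = 87 mm
I = 3708 cm^4 = 37080000 mm^4
sigma = 16500000 * 87 / 37080000
sigma = 38.7 MPa

38.7


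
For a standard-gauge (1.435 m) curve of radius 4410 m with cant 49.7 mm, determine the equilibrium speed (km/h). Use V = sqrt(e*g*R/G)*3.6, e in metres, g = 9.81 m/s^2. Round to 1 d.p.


Convert cant: e = 49.7 mm = 0.0497 m
V_ms = sqrt(0.0497 * 9.81 * 4410 / 1.435)
V_ms = sqrt(1498.345902) = 38.7085 m/s
V = 38.7085 * 3.6 = 139.4 km/h

139.4


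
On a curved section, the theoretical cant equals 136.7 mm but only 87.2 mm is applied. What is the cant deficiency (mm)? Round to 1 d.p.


Cant deficiency = equilibrium cant - actual cant
CD = 136.7 - 87.2
CD = 49.5 mm

49.5


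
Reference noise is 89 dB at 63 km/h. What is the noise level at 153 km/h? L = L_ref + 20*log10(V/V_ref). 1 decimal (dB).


V/V_ref = 153 / 63 = 2.428571
log10(2.428571) = 0.385351
20 * 0.385351 = 7.707
L = 89 + 7.707 = 96.7 dB

96.7


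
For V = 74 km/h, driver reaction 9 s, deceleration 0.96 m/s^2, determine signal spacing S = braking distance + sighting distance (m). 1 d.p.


V = 74 / 3.6 = 20.5556 m/s
Braking distance = 20.5556^2 / (2*0.96) = 220.0682 m
Sighting distance = 20.5556 * 9 = 185.0 m
S = 220.0682 + 185.0 = 405.1 m

405.1


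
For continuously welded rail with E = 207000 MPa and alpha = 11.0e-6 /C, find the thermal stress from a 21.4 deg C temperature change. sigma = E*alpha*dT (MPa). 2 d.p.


sigma = E * alpha * dT
sigma = 207000 * 11.0e-6 * 21.4
sigma = 2.277 * 21.4
sigma = 48.73 MPa

48.73


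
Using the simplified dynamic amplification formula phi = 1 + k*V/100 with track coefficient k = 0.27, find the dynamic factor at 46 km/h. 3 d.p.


phi = 1 + k * V / 100
phi = 1 + 0.27 * 46 / 100
phi = 1 + 0.1242
phi = 1.124

1.124


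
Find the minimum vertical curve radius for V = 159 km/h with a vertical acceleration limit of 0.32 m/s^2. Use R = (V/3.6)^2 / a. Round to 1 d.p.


Convert speed: V = 159 / 3.6 = 44.1667 m/s
V^2 = 1950.6944 m^2/s^2
R_v = 1950.6944 / 0.32
R_v = 6095.9 m

6095.9


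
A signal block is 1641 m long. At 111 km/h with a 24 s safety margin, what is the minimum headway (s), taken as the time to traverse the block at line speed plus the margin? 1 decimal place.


V = 111 / 3.6 = 30.8333 m/s
Block traversal time = 1641 / 30.8333 = 53.2216 s
Headway = 53.2216 + 24
Headway = 77.2 s

77.2


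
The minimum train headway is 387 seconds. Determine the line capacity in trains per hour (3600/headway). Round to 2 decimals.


Capacity = 3600 / headway
Capacity = 3600 / 387
Capacity = 9.30 trains/hour

9.30


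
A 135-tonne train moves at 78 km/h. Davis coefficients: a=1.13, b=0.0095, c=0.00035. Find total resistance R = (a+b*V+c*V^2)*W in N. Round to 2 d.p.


b*V = 0.0095 * 78 = 0.741
c*V^2 = 0.00035 * 6084 = 2.1294
R_per_t = 1.13 + 0.741 + 2.1294 = 4.0004 N/t
R_total = 4.0004 * 135 = 540.05 N

540.05


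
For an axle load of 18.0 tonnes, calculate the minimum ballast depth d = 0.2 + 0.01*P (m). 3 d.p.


d = 0.2 + 0.01 * 18.0
d = 0.2 + 0.18
d = 0.380 m

0.380


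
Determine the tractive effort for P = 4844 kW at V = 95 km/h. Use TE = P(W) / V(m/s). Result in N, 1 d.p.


Convert: P = 4844 kW = 4844000 W
V = 95 / 3.6 = 26.3889 m/s
TE = 4844000 / 26.3889
TE = 183562.1 N

183562.1


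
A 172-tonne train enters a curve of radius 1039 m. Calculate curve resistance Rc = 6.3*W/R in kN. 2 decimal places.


Rc = 6.3 * W / R
Rc = 6.3 * 172 / 1039
Rc = 1083.6 / 1039
Rc = 1.04 kN

1.04


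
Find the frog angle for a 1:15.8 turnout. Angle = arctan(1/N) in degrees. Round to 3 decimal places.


1/N = 1/15.8 = 0.063291
angle = arctan(0.063291) = 0.063207 rad
angle = 0.063207 * 180/pi = 3.621 degrees

3.621


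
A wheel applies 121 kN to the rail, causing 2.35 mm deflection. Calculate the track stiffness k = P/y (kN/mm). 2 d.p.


Track stiffness k = P / y
k = 121 / 2.35
k = 51.49 kN/mm

51.49


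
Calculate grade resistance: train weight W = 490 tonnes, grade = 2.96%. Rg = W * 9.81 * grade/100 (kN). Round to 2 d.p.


Rg = W * 9.81 * grade / 100
Rg = 490 * 9.81 * 2.96 / 100
Rg = 4806.9 * 0.0296
Rg = 142.28 kN

142.28


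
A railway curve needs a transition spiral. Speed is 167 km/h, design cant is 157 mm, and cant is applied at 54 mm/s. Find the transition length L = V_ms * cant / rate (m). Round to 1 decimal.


Convert speed: V = 167 / 3.6 = 46.3889 m/s
L = 46.3889 * 157 / 54
L = 7283.0556 / 54
L = 134.9 m

134.9


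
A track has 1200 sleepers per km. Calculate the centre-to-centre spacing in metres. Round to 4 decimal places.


Spacing = 1000 m / number of sleepers
Spacing = 1000 / 1200
Spacing = 0.8333 m

0.8333


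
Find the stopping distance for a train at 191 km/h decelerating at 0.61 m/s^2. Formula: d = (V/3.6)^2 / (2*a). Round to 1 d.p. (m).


Convert speed: V = 191 / 3.6 = 53.0556 m/s
V^2 = 2814.892
d = 2814.892 / (2 * 0.61)
d = 2814.892 / 1.22
d = 2307.3 m

2307.3


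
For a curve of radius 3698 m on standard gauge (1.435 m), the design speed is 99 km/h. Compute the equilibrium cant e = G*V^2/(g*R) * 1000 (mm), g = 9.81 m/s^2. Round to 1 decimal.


Convert speed: V = 99 / 3.6 = 27.5 m/s
Apply formula: e = 1.435 * 27.5^2 / (9.81 * 3698)
e = 1.435 * 756.25 / 36277.38
e = 0.029914 m = 29.9 mm

29.9


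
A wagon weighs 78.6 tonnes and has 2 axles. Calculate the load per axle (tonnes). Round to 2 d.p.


Load per axle = total weight / number of axles
Load = 78.6 / 2
Load = 39.30 tonnes

39.30


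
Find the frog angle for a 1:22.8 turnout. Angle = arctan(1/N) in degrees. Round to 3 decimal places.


1/N = 1/22.8 = 0.04386
angle = arctan(0.04386) = 0.043832 rad
angle = 0.043832 * 180/pi = 2.511 degrees

2.511


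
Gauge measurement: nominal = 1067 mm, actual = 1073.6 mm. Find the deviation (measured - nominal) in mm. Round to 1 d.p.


Deviation = measured - nominal
Deviation = 1073.6 - 1067
Deviation = 6.6 mm

6.6


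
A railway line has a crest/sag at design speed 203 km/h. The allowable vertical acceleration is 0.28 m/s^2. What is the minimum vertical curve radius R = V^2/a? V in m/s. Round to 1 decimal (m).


Convert speed: V = 203 / 3.6 = 56.3889 m/s
V^2 = 3179.7068 m^2/s^2
R_v = 3179.7068 / 0.28
R_v = 11356.1 m

11356.1


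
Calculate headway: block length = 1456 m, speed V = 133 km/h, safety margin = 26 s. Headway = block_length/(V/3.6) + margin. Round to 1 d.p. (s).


V = 133 / 3.6 = 36.9444 m/s
Block traversal time = 1456 / 36.9444 = 39.4105 s
Headway = 39.4105 + 26
Headway = 65.4 s

65.4


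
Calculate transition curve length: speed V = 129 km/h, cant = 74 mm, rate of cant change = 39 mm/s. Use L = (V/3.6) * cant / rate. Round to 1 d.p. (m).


Convert speed: V = 129 / 3.6 = 35.8333 m/s
L = 35.8333 * 74 / 39
L = 2651.6667 / 39
L = 68.0 m

68.0


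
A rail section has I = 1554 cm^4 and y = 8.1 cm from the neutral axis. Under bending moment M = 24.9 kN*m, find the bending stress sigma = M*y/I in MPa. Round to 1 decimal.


Convert units:
M = 24.9 kN*m = 24900000 N*mm
y = 8.1 cm = 81 mm
I = 1554 cm^4 = 15540000 mm^4
sigma = 24900000 * 81 / 15540000
sigma = 129.8 MPa

129.8


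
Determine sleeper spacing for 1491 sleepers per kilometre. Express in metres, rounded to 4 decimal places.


Spacing = 1000 m / number of sleepers
Spacing = 1000 / 1491
Spacing = 0.6707 m

0.6707


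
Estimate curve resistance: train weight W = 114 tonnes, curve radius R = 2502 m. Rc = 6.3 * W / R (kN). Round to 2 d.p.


Rc = 6.3 * W / R
Rc = 6.3 * 114 / 2502
Rc = 718.2 / 2502
Rc = 0.29 kN

0.29


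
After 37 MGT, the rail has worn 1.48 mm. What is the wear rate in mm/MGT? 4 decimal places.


Wear rate = total wear / cumulative tonnage
Rate = 1.48 / 37
Rate = 0.0400 mm/MGT

0.0400


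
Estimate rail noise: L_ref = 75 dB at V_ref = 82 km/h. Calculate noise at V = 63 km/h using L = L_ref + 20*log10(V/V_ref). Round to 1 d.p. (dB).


V/V_ref = 63 / 82 = 0.768293
log10(0.768293) = -0.114473
20 * -0.114473 = -2.2895
L = 75 + -2.2895 = 72.7 dB

72.7


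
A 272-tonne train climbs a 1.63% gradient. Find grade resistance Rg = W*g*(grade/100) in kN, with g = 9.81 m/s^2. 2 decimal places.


Rg = W * 9.81 * grade / 100
Rg = 272 * 9.81 * 1.63 / 100
Rg = 2668.32 * 0.0163
Rg = 43.49 kN

43.49


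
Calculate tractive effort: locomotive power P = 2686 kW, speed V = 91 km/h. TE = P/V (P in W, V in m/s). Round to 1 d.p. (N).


Convert: P = 2686 kW = 2686000 W
V = 91 / 3.6 = 25.2778 m/s
TE = 2686000 / 25.2778
TE = 106259.3 N

106259.3


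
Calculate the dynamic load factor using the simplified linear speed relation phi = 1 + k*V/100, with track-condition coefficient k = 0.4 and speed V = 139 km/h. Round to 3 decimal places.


phi = 1 + k * V / 100
phi = 1 + 0.4 * 139 / 100
phi = 1 + 0.556
phi = 1.556

1.556


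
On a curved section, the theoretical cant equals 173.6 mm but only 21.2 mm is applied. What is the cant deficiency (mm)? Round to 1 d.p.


Cant deficiency = equilibrium cant - actual cant
CD = 173.6 - 21.2
CD = 152.4 mm

152.4


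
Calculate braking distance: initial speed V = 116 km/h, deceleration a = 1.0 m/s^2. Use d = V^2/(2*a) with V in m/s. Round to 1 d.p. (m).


Convert speed: V = 116 / 3.6 = 32.2222 m/s
V^2 = 1038.2716
d = 1038.2716 / (2 * 1.0)
d = 1038.2716 / 2.0
d = 519.1 m

519.1


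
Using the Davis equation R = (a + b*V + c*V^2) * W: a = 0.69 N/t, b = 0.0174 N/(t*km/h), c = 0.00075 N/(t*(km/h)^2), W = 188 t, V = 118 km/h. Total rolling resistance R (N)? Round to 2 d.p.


b*V = 0.0174 * 118 = 2.0532
c*V^2 = 0.00075 * 13924 = 10.443
R_per_t = 0.69 + 2.0532 + 10.443 = 13.1862 N/t
R_total = 13.1862 * 188 = 2479.01 N

2479.01


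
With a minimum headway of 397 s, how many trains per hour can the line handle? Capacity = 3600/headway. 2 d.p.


Capacity = 3600 / headway
Capacity = 3600 / 397
Capacity = 9.07 trains/hour

9.07


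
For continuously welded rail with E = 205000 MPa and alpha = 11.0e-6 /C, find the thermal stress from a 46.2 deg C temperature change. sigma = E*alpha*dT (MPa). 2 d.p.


sigma = E * alpha * dT
sigma = 205000 * 11.0e-6 * 46.2
sigma = 2.255 * 46.2
sigma = 104.18 MPa

104.18


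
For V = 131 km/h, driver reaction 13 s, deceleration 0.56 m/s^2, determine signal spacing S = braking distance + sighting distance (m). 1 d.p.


V = 131 / 3.6 = 36.3889 m/s
Braking distance = 36.3889^2 / (2*0.56) = 1182.2779 m
Sighting distance = 36.3889 * 13 = 473.0556 m
S = 1182.2779 + 473.0556 = 1655.3 m

1655.3


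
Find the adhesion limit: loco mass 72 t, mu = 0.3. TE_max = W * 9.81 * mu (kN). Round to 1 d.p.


TE_max = W * g * mu
TE_max = 72 * 9.81 * 0.3
TE_max = 706.32 * 0.3
TE_max = 211.9 kN

211.9


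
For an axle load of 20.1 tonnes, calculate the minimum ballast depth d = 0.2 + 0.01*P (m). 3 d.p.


d = 0.2 + 0.01 * 20.1
d = 0.2 + 0.201
d = 0.401 m

0.401


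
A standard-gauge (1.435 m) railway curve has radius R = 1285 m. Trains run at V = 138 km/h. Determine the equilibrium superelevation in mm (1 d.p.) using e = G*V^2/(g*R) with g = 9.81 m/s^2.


Convert speed: V = 138 / 3.6 = 38.3333 m/s
Apply formula: e = 1.435 * 38.3333^2 / (9.81 * 1285)
e = 1.435 * 1469.4444 / 12605.85
e = 0.167276 m = 167.3 mm

167.3


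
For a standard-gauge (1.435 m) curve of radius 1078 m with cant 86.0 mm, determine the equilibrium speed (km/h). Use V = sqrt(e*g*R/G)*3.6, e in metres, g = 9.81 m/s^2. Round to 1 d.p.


Convert cant: e = 86.0 mm = 0.0860 m
V_ms = sqrt(0.0860 * 9.81 * 1078 / 1.435)
V_ms = sqrt(633.773854) = 25.1749 m/s
V = 25.1749 * 3.6 = 90.6 km/h

90.6


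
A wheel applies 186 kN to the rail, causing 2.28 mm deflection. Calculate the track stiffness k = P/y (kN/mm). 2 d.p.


Track stiffness k = P / y
k = 186 / 2.28
k = 81.58 kN/mm

81.58


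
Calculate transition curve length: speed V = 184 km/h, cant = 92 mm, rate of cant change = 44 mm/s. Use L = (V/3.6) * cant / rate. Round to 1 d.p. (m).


Convert speed: V = 184 / 3.6 = 51.1111 m/s
L = 51.1111 * 92 / 44
L = 4702.2222 / 44
L = 106.9 m

106.9


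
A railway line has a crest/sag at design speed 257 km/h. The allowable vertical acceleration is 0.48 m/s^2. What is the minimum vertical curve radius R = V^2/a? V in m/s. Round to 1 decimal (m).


Convert speed: V = 257 / 3.6 = 71.3889 m/s
V^2 = 5096.3735 m^2/s^2
R_v = 5096.3735 / 0.48
R_v = 10617.4 m

10617.4


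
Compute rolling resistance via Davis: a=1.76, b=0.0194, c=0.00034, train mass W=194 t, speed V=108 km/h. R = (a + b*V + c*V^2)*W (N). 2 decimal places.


b*V = 0.0194 * 108 = 2.0952
c*V^2 = 0.00034 * 11664 = 3.96576
R_per_t = 1.76 + 2.0952 + 3.96576 = 7.82096 N/t
R_total = 7.82096 * 194 = 1517.27 N

1517.27


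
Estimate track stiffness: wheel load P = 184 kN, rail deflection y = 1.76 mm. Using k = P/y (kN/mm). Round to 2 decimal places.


Track stiffness k = P / y
k = 184 / 1.76
k = 104.55 kN/mm

104.55


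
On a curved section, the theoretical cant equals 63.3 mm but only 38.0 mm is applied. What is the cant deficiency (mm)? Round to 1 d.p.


Cant deficiency = equilibrium cant - actual cant
CD = 63.3 - 38.0
CD = 25.3 mm

25.3


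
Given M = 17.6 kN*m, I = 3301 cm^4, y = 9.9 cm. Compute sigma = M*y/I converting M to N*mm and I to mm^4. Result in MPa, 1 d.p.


Convert units:
M = 17.6 kN*m = 17600000 N*mm
y = 9.9 cm = 99 mm
I = 3301 cm^4 = 33010000 mm^4
sigma = 17600000 * 99 / 33010000
sigma = 52.8 MPa

52.8


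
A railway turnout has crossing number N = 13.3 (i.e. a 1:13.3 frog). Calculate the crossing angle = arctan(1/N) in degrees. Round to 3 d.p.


1/N = 1/13.3 = 0.075188
angle = arctan(0.075188) = 0.075047 rad
angle = 0.075047 * 180/pi = 4.300 degrees

4.300


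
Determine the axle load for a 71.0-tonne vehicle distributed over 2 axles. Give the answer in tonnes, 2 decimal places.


Load per axle = total weight / number of axles
Load = 71.0 / 2
Load = 35.50 tonnes

35.50


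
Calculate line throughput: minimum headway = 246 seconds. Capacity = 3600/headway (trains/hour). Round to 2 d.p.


Capacity = 3600 / headway
Capacity = 3600 / 246
Capacity = 14.63 trains/hour

14.63


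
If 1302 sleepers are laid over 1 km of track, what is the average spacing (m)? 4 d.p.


Spacing = 1000 m / number of sleepers
Spacing = 1000 / 1302
Spacing = 0.7680 m

0.7680


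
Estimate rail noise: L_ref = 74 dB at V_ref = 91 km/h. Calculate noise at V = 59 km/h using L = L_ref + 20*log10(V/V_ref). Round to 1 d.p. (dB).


V/V_ref = 59 / 91 = 0.648352
log10(0.648352) = -0.188189
20 * -0.188189 = -3.7638
L = 74 + -3.7638 = 70.2 dB

70.2


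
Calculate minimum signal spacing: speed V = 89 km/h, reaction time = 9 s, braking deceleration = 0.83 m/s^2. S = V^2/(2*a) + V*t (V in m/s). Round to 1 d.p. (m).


V = 89 / 3.6 = 24.7222 m/s
Braking distance = 24.7222^2 / (2*0.83) = 368.1857 m
Sighting distance = 24.7222 * 9 = 222.5 m
S = 368.1857 + 222.5 = 590.7 m

590.7


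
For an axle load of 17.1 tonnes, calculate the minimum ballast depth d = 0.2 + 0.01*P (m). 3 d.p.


d = 0.2 + 0.01 * 17.1
d = 0.2 + 0.171
d = 0.371 m

0.371


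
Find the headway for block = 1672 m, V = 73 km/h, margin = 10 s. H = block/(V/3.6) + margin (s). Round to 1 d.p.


V = 73 / 3.6 = 20.2778 m/s
Block traversal time = 1672 / 20.2778 = 82.4548 s
Headway = 82.4548 + 10
Headway = 92.5 s

92.5


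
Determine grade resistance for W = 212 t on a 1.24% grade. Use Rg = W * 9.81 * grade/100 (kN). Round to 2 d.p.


Rg = W * 9.81 * grade / 100
Rg = 212 * 9.81 * 1.24 / 100
Rg = 2079.72 * 0.0124
Rg = 25.79 kN

25.79


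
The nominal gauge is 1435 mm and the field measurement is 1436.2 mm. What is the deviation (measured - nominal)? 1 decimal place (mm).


Deviation = measured - nominal
Deviation = 1436.2 - 1435
Deviation = 1.2 mm

1.2


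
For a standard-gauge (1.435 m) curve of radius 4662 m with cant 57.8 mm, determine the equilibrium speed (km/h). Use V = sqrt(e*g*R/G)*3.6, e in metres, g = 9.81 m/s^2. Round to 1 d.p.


Convert cant: e = 57.8 mm = 0.0578 m
V_ms = sqrt(0.0578 * 9.81 * 4662 / 1.435)
V_ms = sqrt(1842.117015) = 42.9199 m/s
V = 42.9199 * 3.6 = 154.5 km/h

154.5


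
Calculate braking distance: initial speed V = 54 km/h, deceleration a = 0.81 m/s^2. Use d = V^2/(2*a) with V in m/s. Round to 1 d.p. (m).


Convert speed: V = 54 / 3.6 = 15.0 m/s
V^2 = 225.0
d = 225.0 / (2 * 0.81)
d = 225.0 / 1.62
d = 138.9 m

138.9


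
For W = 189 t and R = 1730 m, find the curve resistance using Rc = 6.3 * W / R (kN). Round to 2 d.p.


Rc = 6.3 * W / R
Rc = 6.3 * 189 / 1730
Rc = 1190.7 / 1730
Rc = 0.69 kN

0.69


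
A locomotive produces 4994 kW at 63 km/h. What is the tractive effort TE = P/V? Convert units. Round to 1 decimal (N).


Convert: P = 4994 kW = 4994000 W
V = 63 / 3.6 = 17.5 m/s
TE = 4994000 / 17.5
TE = 285371.4 N

285371.4
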